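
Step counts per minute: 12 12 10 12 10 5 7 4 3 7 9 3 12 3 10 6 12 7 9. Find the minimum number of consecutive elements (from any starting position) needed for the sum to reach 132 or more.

Extend right; whenever the sum reaches 132, record the length and shrink from the left:
add 12: running sum 12 < 132
add 12: running sum 24 < 132
add 10: running sum 34 < 132
add 12: running sum 46 < 132
add 10: running sum 56 < 132
add 5: running sum 61 < 132
add 7: running sum 68 < 132
add 4: running sum 72 < 132
add 3: running sum 75 < 132
add 7: running sum 82 < 132
add 9: running sum 91 < 132
add 3: running sum 94 < 132
add 12: running sum 106 < 132
add 3: running sum 109 < 132
add 10: running sum 119 < 132
add 6: running sum 125 < 132
end 16: [12, 12, 10, 12, 10, 5, 7, 4, 3, 7, 9, 3, 12, 3, 10, 6, 12] sum 137, len 17
end 17: [12, 10, 12, 10, 5, 7, 4, 3, 7, 9, 3, 12, 3, 10, 6, 12, 7] sum 132, len 17
end 18: [12, 10, 12, 10, 5, 7, 4, 3, 7, 9, 3, 12, 3, 10, 6, 12, 7, 9] sum 141, len 18
Shortest qualifying length: 17.

17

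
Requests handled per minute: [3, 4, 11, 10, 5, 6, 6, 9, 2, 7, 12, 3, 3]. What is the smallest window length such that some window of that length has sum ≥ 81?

13

Extend right; whenever the sum reaches 81, record the length and shrink from the left:
add 3: running sum 3 < 81
add 4: running sum 7 < 81
add 11: running sum 18 < 81
add 10: running sum 28 < 81
add 5: running sum 33 < 81
add 6: running sum 39 < 81
add 6: running sum 45 < 81
add 9: running sum 54 < 81
add 2: running sum 56 < 81
add 7: running sum 63 < 81
add 12: running sum 75 < 81
add 3: running sum 78 < 81
add 3: shortest ending here [3, 4, 11, 10, 5, 6, 6, 9, 2, 7, 12, 3, 3] sum 81, len 13
Shortest qualifying length: 13.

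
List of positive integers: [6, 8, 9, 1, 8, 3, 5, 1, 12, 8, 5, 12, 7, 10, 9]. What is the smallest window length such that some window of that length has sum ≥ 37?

4

add 6: running sum 6 < 37
add 8: running sum 14 < 37
add 9: running sum 23 < 37
add 1: running sum 24 < 37
add 8: running sum 32 < 37
add 3: running sum 35 < 37
add 5: shortest ending here [6, 8, 9, 1, 8, 3, 5] sum 40, len 7
add 1: shortest ending here [6, 8, 9, 1, 8, 3, 5, 1] sum 41, len 8
add 12: shortest ending here [9, 1, 8, 3, 5, 1, 12] sum 39, len 7
add 8: shortest ending here [8, 3, 5, 1, 12, 8] sum 37, len 6
add 5: shortest ending here [8, 3, 5, 1, 12, 8, 5] sum 42, len 7
add 12: shortest ending here [12, 8, 5, 12] sum 37, len 4
add 7: shortest ending here [12, 8, 5, 12, 7] sum 44, len 5
add 10: shortest ending here [8, 5, 12, 7, 10] sum 42, len 5
add 9: shortest ending here [12, 7, 10, 9] sum 38, len 4
Shortest qualifying length: 4.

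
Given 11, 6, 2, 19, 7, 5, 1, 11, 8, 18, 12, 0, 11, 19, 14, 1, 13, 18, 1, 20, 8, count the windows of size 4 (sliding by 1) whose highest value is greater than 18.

[11, 6, 2, 19] → max 19  > 18 ✓
[6, 2, 19, 7] → max 19  > 18 ✓
[2, 19, 7, 5] → max 19  > 18 ✓
[19, 7, 5, 1] → max 19  > 18 ✓
[7, 5, 1, 11] → max 11
[5, 1, 11, 8] → max 11
[1, 11, 8, 18] → max 18
[11, 8, 18, 12] → max 18
[8, 18, 12, 0] → max 18
[18, 12, 0, 11] → max 18
[12, 0, 11, 19] → max 19  > 18 ✓
[0, 11, 19, 14] → max 19  > 18 ✓
[11, 19, 14, 1] → max 19  > 18 ✓
[19, 14, 1, 13] → max 19  > 18 ✓
[14, 1, 13, 18] → max 18
[1, 13, 18, 1] → max 18
[13, 18, 1, 20] → max 20  > 18 ✓
[18, 1, 20, 8] → max 20  > 18 ✓
10 windows satisfy the condition.

10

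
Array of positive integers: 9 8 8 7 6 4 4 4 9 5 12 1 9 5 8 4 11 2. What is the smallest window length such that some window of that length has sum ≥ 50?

add 9: running sum 9 < 50
add 8: running sum 17 < 50
add 8: running sum 25 < 50
add 7: running sum 32 < 50
add 6: running sum 38 < 50
add 4: running sum 42 < 50
add 4: running sum 46 < 50
add 4: shortest ending here [9, 8, 8, 7, 6, 4, 4, 4] sum 50, len 8
add 9: shortest ending here [8, 8, 7, 6, 4, 4, 4, 9] sum 50, len 8
add 5: shortest ending here [8, 8, 7, 6, 4, 4, 4, 9, 5] sum 55, len 9
add 12: shortest ending here [7, 6, 4, 4, 4, 9, 5, 12] sum 51, len 8
add 1: shortest ending here [7, 6, 4, 4, 4, 9, 5, 12, 1] sum 52, len 9
add 9: shortest ending here [6, 4, 4, 4, 9, 5, 12, 1, 9] sum 54, len 9
add 5: shortest ending here [4, 4, 4, 9, 5, 12, 1, 9, 5] sum 53, len 9
add 8: shortest ending here [4, 9, 5, 12, 1, 9, 5, 8] sum 53, len 8
add 4: shortest ending here [9, 5, 12, 1, 9, 5, 8, 4] sum 53, len 8
add 11: shortest ending here [12, 1, 9, 5, 8, 4, 11] sum 50, len 7
add 2: shortest ending here [12, 1, 9, 5, 8, 4, 11, 2] sum 52, len 8
Shortest qualifying length: 7.

7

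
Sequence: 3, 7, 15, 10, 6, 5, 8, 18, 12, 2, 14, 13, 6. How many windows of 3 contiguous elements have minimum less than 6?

[3, 7, 15] → min 3  < 6 ✓
[7, 15, 10] → min 7
[15, 10, 6] → min 6
[10, 6, 5] → min 5  < 6 ✓
[6, 5, 8] → min 5  < 6 ✓
[5, 8, 18] → min 5  < 6 ✓
[8, 18, 12] → min 8
[18, 12, 2] → min 2  < 6 ✓
[12, 2, 14] → min 2  < 6 ✓
[2, 14, 13] → min 2  < 6 ✓
[14, 13, 6] → min 6
7 windows satisfy the condition.

7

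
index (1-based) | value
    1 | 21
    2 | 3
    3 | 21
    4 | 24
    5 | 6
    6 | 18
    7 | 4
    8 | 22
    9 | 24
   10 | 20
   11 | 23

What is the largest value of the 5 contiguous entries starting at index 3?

24

Elements at indices 3..7: 21, 24, 6, 18, 4
max(21, 24, 6, 18, 4) = 24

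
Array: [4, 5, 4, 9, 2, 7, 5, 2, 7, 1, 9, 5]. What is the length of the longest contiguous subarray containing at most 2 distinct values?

3

add 4: window [4] (1 distinct), len 1
add 5: window [4, 5] (2 distinct), len 2
add 4: window [4, 5, 4] (2 distinct), len 3
add 9: window [4, 9] (2 distinct), len 2
add 2: window [9, 2] (2 distinct), len 2
add 7: window [2, 7] (2 distinct), len 2
add 5: window [7, 5] (2 distinct), len 2
add 2: window [5, 2] (2 distinct), len 2
add 7: window [2, 7] (2 distinct), len 2
add 1: window [7, 1] (2 distinct), len 2
add 9: window [1, 9] (2 distinct), len 2
add 5: window [9, 5] (2 distinct), len 2
Longest length with ≤2 distinct: 3.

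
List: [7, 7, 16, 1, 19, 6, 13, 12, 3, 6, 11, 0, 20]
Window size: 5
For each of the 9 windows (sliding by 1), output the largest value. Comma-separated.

19, 19, 19, 19, 19, 13, 13, 12, 20

(7, 7, 16, 1, 19) → max 19
(7, 16, 1, 19, 6) → max 19
(16, 1, 19, 6, 13) → max 19
(1, 19, 6, 13, 12) → max 19
(19, 6, 13, 12, 3) → max 19
(6, 13, 12, 3, 6) → max 13
(13, 12, 3, 6, 11) → max 13
(12, 3, 6, 11, 0) → max 12
(3, 6, 11, 0, 20) → max 20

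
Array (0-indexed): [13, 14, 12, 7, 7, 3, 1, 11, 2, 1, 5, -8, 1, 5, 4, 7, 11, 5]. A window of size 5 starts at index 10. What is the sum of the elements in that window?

Elements at indices 10..14: 5, -8, 1, 5, 4
sum(5, -8, 1, 5, 4) = 7

7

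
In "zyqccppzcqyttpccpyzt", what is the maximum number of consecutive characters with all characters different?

6

add z: [z] len 1
add y: [z, y] len 2
add q: [z, y, q] len 3
add c: [z, y, q, c] len 4
add c (repeat c, move left end past it): [c] len 1
add p: [c, p] len 2
add p (repeat p, move left end past it): [p] len 1
add z: [p, z] len 2
add c: [p, z, c] len 3
add q: [p, z, c, q] len 4
add y: [p, z, c, q, y] len 5
add t: [p, z, c, q, y, t] len 6
add t (repeat t, move left end past it): [t] len 1
add p: [t, p] len 2
add c: [t, p, c] len 3
add c (repeat c, move left end past it): [c] len 1
add p: [c, p] len 2
add y: [c, p, y] len 3
add z: [c, p, y, z] len 4
add t: [c, p, y, z, t] len 5
Longest all-distinct length: 6.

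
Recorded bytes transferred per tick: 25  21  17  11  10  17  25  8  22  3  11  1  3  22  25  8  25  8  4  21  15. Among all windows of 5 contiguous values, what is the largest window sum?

(25, 21, 17, 11, 10) → sum 84
(21, 17, 11, 10, 17) → sum 76
(17, 11, 10, 17, 25) → sum 80
(11, 10, 17, 25, 8) → sum 71
(10, 17, 25, 8, 22) → sum 82
(17, 25, 8, 22, 3) → sum 75
(25, 8, 22, 3, 11) → sum 69
(8, 22, 3, 11, 1) → sum 45
(22, 3, 11, 1, 3) → sum 40
(3, 11, 1, 3, 22) → sum 40
(11, 1, 3, 22, 25) → sum 62
(1, 3, 22, 25, 8) → sum 59
(3, 22, 25, 8, 25) → sum 83
(22, 25, 8, 25, 8) → sum 88
(25, 8, 25, 8, 4) → sum 70
(8, 25, 8, 4, 21) → sum 66
(25, 8, 4, 21, 15) → sum 73
Largest of these is 88.

88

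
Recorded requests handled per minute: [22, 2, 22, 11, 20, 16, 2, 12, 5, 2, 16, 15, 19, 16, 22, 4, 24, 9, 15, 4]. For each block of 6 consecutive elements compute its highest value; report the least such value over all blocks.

Window maxs for each of the 15 positions:
(22, 2, 22, 11, 20, 16) → max 22
(2, 22, 11, 20, 16, 2) → max 22
(22, 11, 20, 16, 2, 12) → max 22
(11, 20, 16, 2, 12, 5) → max 20
(20, 16, 2, 12, 5, 2) → max 20
(16, 2, 12, 5, 2, 16) → max 16
(2, 12, 5, 2, 16, 15) → max 16
(12, 5, 2, 16, 15, 19) → max 19
(5, 2, 16, 15, 19, 16) → max 19
(2, 16, 15, 19, 16, 22) → max 22
(16, 15, 19, 16, 22, 4) → max 22
(15, 19, 16, 22, 4, 24) → max 24
(19, 16, 22, 4, 24, 9) → max 24
(16, 22, 4, 24, 9, 15) → max 24
(22, 4, 24, 9, 15, 4) → max 24
Least of these is 16.

16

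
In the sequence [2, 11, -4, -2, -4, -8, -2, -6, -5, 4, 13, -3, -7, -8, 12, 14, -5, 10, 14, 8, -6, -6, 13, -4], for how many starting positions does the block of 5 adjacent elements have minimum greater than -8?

10

(2, 11, -4, -2, -4) → min -4  > -8 ✓
(11, -4, -2, -4, -8) → min -8
(-4, -2, -4, -8, -2) → min -8
(-2, -4, -8, -2, -6) → min -8
(-4, -8, -2, -6, -5) → min -8
(-8, -2, -6, -5, 4) → min -8
(-2, -6, -5, 4, 13) → min -6  > -8 ✓
(-6, -5, 4, 13, -3) → min -6  > -8 ✓
(-5, 4, 13, -3, -7) → min -7  > -8 ✓
(4, 13, -3, -7, -8) → min -8
(13, -3, -7, -8, 12) → min -8
(-3, -7, -8, 12, 14) → min -8
(-7, -8, 12, 14, -5) → min -8
(-8, 12, 14, -5, 10) → min -8
(12, 14, -5, 10, 14) → min -5  > -8 ✓
(14, -5, 10, 14, 8) → min -5  > -8 ✓
(-5, 10, 14, 8, -6) → min -6  > -8 ✓
(10, 14, 8, -6, -6) → min -6  > -8 ✓
(14, 8, -6, -6, 13) → min -6  > -8 ✓
(8, -6, -6, 13, -4) → min -6  > -8 ✓
10 windows satisfy the condition.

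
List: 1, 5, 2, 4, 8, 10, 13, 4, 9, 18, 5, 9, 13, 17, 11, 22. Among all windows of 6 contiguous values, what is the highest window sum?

77

Window sums for each of the 11 positions:
(1, 5, 2, 4, 8, 10) → sum 30
(5, 2, 4, 8, 10, 13) → sum 42
(2, 4, 8, 10, 13, 4) → sum 41
(4, 8, 10, 13, 4, 9) → sum 48
(8, 10, 13, 4, 9, 18) → sum 62
(10, 13, 4, 9, 18, 5) → sum 59
(13, 4, 9, 18, 5, 9) → sum 58
(4, 9, 18, 5, 9, 13) → sum 58
(9, 18, 5, 9, 13, 17) → sum 71
(18, 5, 9, 13, 17, 11) → sum 73
(5, 9, 13, 17, 11, 22) → sum 77
Highest of these is 77.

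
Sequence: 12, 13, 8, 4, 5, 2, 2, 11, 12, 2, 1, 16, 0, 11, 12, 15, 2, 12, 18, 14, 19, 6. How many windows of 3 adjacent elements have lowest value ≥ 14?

1

[12, 13, 8] → min 8
[13, 8, 4] → min 4
[8, 4, 5] → min 4
[4, 5, 2] → min 2
[5, 2, 2] → min 2
[2, 2, 11] → min 2
[2, 11, 12] → min 2
[11, 12, 2] → min 2
[12, 2, 1] → min 1
[2, 1, 16] → min 1
[1, 16, 0] → min 0
[16, 0, 11] → min 0
[0, 11, 12] → min 0
[11, 12, 15] → min 11
[12, 15, 2] → min 2
[15, 2, 12] → min 2
[2, 12, 18] → min 2
[12, 18, 14] → min 12
[18, 14, 19] → min 14  ≥ 14 ✓
[14, 19, 6] → min 6
1 window satisfy the condition.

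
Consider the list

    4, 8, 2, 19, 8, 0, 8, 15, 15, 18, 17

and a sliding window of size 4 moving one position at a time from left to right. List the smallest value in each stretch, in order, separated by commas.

4 8 2 19 → min 2
8 2 19 8 → min 2
2 19 8 0 → min 0
19 8 0 8 → min 0
8 0 8 15 → min 0
0 8 15 15 → min 0
8 15 15 18 → min 8
15 15 18 17 → min 15

2, 2, 0, 0, 0, 0, 8, 15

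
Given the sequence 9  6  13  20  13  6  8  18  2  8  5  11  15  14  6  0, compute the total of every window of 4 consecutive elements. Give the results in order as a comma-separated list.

Sliding a size-4 window across the 16 values:
9 6 13 20 → sum 48
6 13 20 13 → sum 52
13 20 13 6 → sum 52
20 13 6 8 → sum 47
13 6 8 18 → sum 45
6 8 18 2 → sum 34
8 18 2 8 → sum 36
18 2 8 5 → sum 33
2 8 5 11 → sum 26
8 5 11 15 → sum 39
5 11 15 14 → sum 45
11 15 14 6 → sum 46
15 14 6 0 → sum 35

48, 52, 52, 47, 45, 34, 36, 33, 26, 39, 45, 46, 35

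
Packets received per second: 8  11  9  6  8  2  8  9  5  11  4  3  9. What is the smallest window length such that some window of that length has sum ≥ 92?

13

Extend right; whenever the sum reaches 92, record the length and shrink from the left:
add 8: running sum 8 < 92
add 11: running sum 19 < 92
add 9: running sum 28 < 92
add 6: running sum 34 < 92
add 8: running sum 42 < 92
add 2: running sum 44 < 92
add 8: running sum 52 < 92
add 9: running sum 61 < 92
add 5: running sum 66 < 92
add 11: running sum 77 < 92
add 4: running sum 81 < 92
add 3: running sum 84 < 92
end 12: [8, 11, 9, 6, 8, 2, 8, 9, 5, 11, 4, 3, 9] sum 93, len 13
Shortest qualifying length: 13.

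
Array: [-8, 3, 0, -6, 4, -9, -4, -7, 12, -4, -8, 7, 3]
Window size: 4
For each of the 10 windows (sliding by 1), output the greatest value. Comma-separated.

3, 4, 4, 4, 4, 12, 12, 12, 12, 7

[-8, 3, 0, -6] → max 3
[3, 0, -6, 4] → max 4
[0, -6, 4, -9] → max 4
[-6, 4, -9, -4] → max 4
[4, -9, -4, -7] → max 4
[-9, -4, -7, 12] → max 12
[-4, -7, 12, -4] → max 12
[-7, 12, -4, -8] → max 12
[12, -4, -8, 7] → max 12
[-4, -8, 7, 3] → max 7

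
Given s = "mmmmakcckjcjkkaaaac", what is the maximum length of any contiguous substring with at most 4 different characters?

15

add m: window [m] (1 distinct), len 1
add m: window [m, m] (1 distinct), len 2
add m: window [m, m, m] (1 distinct), len 3
add m: window [m, m, m, m] (1 distinct), len 4
add a: window [m, m, m, m, a] (2 distinct), len 5
add k: window [m, m, m, m, a, k] (3 distinct), len 6
add c: window [m, m, m, m, a, k, c] (4 distinct), len 7
add c: window [m, m, m, m, a, k, c, c] (4 distinct), len 8
add k: window [m, m, m, m, a, k, c, c, k] (4 distinct), len 9
add j: window [a, k, c, c, k, j] (4 distinct), len 6
add c: window [a, k, c, c, k, j, c] (4 distinct), len 7
add j: window [a, k, c, c, k, j, c, j] (4 distinct), len 8
add k: window [a, k, c, c, k, j, c, j, k] (4 distinct), len 9
add k: window [a, k, c, c, k, j, c, j, k, k] (4 distinct), len 10
add a: window [a, k, c, c, k, j, c, j, k, k, a] (4 distinct), len 11
add a: window [a, k, c, c, k, j, c, j, k, k, a, a] (4 distinct), len 12
add a: window [a, k, c, c, k, j, c, j, k, k, a, a, a] (4 distinct), len 13
add a: window [a, k, c, c, k, j, c, j, k, k, a, a, a, a] (4 distinct), len 14
add c: window [a, k, c, c, k, j, c, j, k, k, a, a, a, a, c] (4 distinct), len 15
Longest length with ≤4 distinct: 15.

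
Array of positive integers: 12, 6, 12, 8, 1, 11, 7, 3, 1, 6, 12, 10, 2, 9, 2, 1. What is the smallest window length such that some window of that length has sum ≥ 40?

add 12: running sum 12 < 40
add 6: running sum 18 < 40
add 12: running sum 30 < 40
add 8: running sum 38 < 40
add 1: running sum 39 < 40
add 11: shortest ending here [12, 6, 12, 8, 1, 11] sum 50, len 6
add 7: shortest ending here [6, 12, 8, 1, 11, 7] sum 45, len 6
add 3: shortest ending here [12, 8, 1, 11, 7, 3] sum 42, len 6
add 1: shortest ending here [12, 8, 1, 11, 7, 3, 1] sum 43, len 7
add 6: shortest ending here [12, 8, 1, 11, 7, 3, 1, 6] sum 49, len 8
add 12: shortest ending here [11, 7, 3, 1, 6, 12] sum 40, len 6
add 10: shortest ending here [11, 7, 3, 1, 6, 12, 10] sum 50, len 7
add 2: shortest ending here [7, 3, 1, 6, 12, 10, 2] sum 41, len 7
add 9: shortest ending here [1, 6, 12, 10, 2, 9] sum 40, len 6
add 2: shortest ending here [6, 12, 10, 2, 9, 2] sum 41, len 6
add 1: shortest ending here [6, 12, 10, 2, 9, 2, 1] sum 42, len 7
Shortest qualifying length: 6.

6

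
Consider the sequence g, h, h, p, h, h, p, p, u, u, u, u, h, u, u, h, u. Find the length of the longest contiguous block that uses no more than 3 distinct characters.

16

add g: window [g] (1 distinct), len 1
add h: window [g, h] (2 distinct), len 2
add h: window [g, h, h] (2 distinct), len 3
add p: window [g, h, h, p] (3 distinct), len 4
add h: window [g, h, h, p, h] (3 distinct), len 5
add h: window [g, h, h, p, h, h] (3 distinct), len 6
add p: window [g, h, h, p, h, h, p] (3 distinct), len 7
add p: window [g, h, h, p, h, h, p, p] (3 distinct), len 8
add u: window [h, h, p, h, h, p, p, u] (3 distinct), len 8
add u: window [h, h, p, h, h, p, p, u, u] (3 distinct), len 9
add u: window [h, h, p, h, h, p, p, u, u, u] (3 distinct), len 10
add u: window [h, h, p, h, h, p, p, u, u, u, u] (3 distinct), len 11
add h: window [h, h, p, h, h, p, p, u, u, u, u, h] (3 distinct), len 12
add u: window [h, h, p, h, h, p, p, u, u, u, u, h, u] (3 distinct), len 13
add u: window [h, h, p, h, h, p, p, u, u, u, u, h, u, u] (3 distinct), len 14
add h: window [h, h, p, h, h, p, p, u, u, u, u, h, u, u, h] (3 distinct), len 15
add u: window [h, h, p, h, h, p, p, u, u, u, u, h, u, u, h, u] (3 distinct), len 16
Longest length with ≤3 distinct: 16.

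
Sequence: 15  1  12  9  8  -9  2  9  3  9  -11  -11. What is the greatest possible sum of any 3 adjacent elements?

29

Each size-3 window and its sum:
(15, 1, 12) → sum 28
(1, 12, 9) → sum 22
(12, 9, 8) → sum 29
(9, 8, -9) → sum 8
(8, -9, 2) → sum 1
(-9, 2, 9) → sum 2
(2, 9, 3) → sum 14
(9, 3, 9) → sum 21
(3, 9, -11) → sum 1
(9, -11, -11) → sum -13
Greatest of these is 29.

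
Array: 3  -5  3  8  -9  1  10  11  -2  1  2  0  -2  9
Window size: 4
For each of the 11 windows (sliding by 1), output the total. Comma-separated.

9, -3, 3, 10, 13, 20, 20, 12, 1, 1, 9

3 -5 3 8 → sum 9
-5 3 8 -9 → sum -3
3 8 -9 1 → sum 3
8 -9 1 10 → sum 10
-9 1 10 11 → sum 13
1 10 11 -2 → sum 20
10 11 -2 1 → sum 20
11 -2 1 2 → sum 12
-2 1 2 0 → sum 1
1 2 0 -2 → sum 1
2 0 -2 9 → sum 9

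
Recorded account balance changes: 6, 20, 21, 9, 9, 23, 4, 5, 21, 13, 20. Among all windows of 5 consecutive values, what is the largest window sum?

Each size-5 window and its sum:
6 20 21 9 9 → sum 65
20 21 9 9 23 → sum 82
21 9 9 23 4 → sum 66
9 9 23 4 5 → sum 50
9 23 4 5 21 → sum 62
23 4 5 21 13 → sum 66
4 5 21 13 20 → sum 63
Largest of these is 82.

82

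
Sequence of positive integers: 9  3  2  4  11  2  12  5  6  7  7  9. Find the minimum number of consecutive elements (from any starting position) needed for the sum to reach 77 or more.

add 9: running sum 9 < 77
add 3: running sum 12 < 77
add 2: running sum 14 < 77
add 4: running sum 18 < 77
add 11: running sum 29 < 77
add 2: running sum 31 < 77
add 12: running sum 43 < 77
add 5: running sum 48 < 77
add 6: running sum 54 < 77
add 7: running sum 61 < 77
add 7: running sum 68 < 77
add 9: shortest ending here [9, 3, 2, 4, 11, 2, 12, 5, 6, 7, 7, 9] sum 77, len 12
Shortest qualifying length: 12.

12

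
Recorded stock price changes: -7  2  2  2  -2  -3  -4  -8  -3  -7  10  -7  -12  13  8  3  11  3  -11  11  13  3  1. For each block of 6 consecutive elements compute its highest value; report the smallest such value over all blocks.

-2

-7 2 2 2 -2 -3 → max 2
2 2 2 -2 -3 -4 → max 2
2 2 -2 -3 -4 -8 → max 2
2 -2 -3 -4 -8 -3 → max 2
-2 -3 -4 -8 -3 -7 → max -2
-3 -4 -8 -3 -7 10 → max 10
-4 -8 -3 -7 10 -7 → max 10
-8 -3 -7 10 -7 -12 → max 10
-3 -7 10 -7 -12 13 → max 13
-7 10 -7 -12 13 8 → max 13
10 -7 -12 13 8 3 → max 13
-7 -12 13 8 3 11 → max 13
-12 13 8 3 11 3 → max 13
13 8 3 11 3 -11 → max 13
8 3 11 3 -11 11 → max 11
3 11 3 -11 11 13 → max 13
11 3 -11 11 13 3 → max 13
3 -11 11 13 3 1 → max 13
Smallest of these is -2.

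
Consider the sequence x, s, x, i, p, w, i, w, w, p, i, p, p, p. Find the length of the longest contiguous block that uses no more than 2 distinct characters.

5

add x: window [x] (1 distinct), len 1
add s: window [x, s] (2 distinct), len 2
add x: window [x, s, x] (2 distinct), len 3
add i: window [x, i] (2 distinct), len 2
add p: window [i, p] (2 distinct), len 2
add w: window [p, w] (2 distinct), len 2
add i: window [w, i] (2 distinct), len 2
add w: window [w, i, w] (2 distinct), len 3
add w: window [w, i, w, w] (2 distinct), len 4
add p: window [w, w, p] (2 distinct), len 3
add i: window [p, i] (2 distinct), len 2
add p: window [p, i, p] (2 distinct), len 3
add p: window [p, i, p, p] (2 distinct), len 4
add p: window [p, i, p, p, p] (2 distinct), len 5
Longest length with ≤2 distinct: 5.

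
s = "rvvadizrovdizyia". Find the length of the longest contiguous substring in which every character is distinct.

7

[r] len 1
[r, v] len 2
[v] len 1
[v, a] len 2
[v, a, d] len 3
[v, a, d, i] len 4
[v, a, d, i, z] len 5
[v, a, d, i, z, r] len 6
[v, a, d, i, z, r, o] len 7
[a, d, i, z, r, o, v] len 7
[i, z, r, o, v, d] len 6
[z, r, o, v, d, i] len 6
[r, o, v, d, i, z] len 6
[r, o, v, d, i, z, y] len 7
[z, y, i] len 3
[z, y, i, a] len 4
Longest all-distinct length: 7.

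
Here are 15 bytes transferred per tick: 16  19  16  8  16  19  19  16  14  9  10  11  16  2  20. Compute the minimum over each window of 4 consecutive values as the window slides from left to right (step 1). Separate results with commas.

8, 8, 8, 8, 16, 14, 9, 9, 9, 9, 2, 2

16 19 16 8 → min 8
19 16 8 16 → min 8
16 8 16 19 → min 8
8 16 19 19 → min 8
16 19 19 16 → min 16
19 19 16 14 → min 14
19 16 14 9 → min 9
16 14 9 10 → min 9
14 9 10 11 → min 9
9 10 11 16 → min 9
10 11 16 2 → min 2
11 16 2 20 → min 2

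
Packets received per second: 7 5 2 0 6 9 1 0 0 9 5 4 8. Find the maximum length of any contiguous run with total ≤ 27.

[7] sum 7 len 1
[7, 5] sum 12 len 2
[7, 5, 2] sum 14 len 3
[7, 5, 2, 0] sum 14 len 4
[7, 5, 2, 0, 6] sum 20 len 5
[5, 2, 0, 6, 9] sum 22 len 5
[5, 2, 0, 6, 9, 1] sum 23 len 6
[5, 2, 0, 6, 9, 1, 0] sum 23 len 7
[5, 2, 0, 6, 9, 1, 0, 0] sum 23 len 8
[2, 0, 6, 9, 1, 0, 0, 9] sum 27 len 8
[9, 1, 0, 0, 9, 5] sum 24 len 6
[1, 0, 0, 9, 5, 4] sum 19 len 6
[1, 0, 0, 9, 5, 4, 8] sum 27 len 7
Longest length seen: 8.

8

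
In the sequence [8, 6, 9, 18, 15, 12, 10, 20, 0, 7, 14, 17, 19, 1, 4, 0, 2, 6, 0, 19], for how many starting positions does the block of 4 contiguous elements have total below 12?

2

(8, 6, 9, 18) → sum 41
(6, 9, 18, 15) → sum 48
(9, 18, 15, 12) → sum 54
(18, 15, 12, 10) → sum 55
(15, 12, 10, 20) → sum 57
(12, 10, 20, 0) → sum 42
(10, 20, 0, 7) → sum 37
(20, 0, 7, 14) → sum 41
(0, 7, 14, 17) → sum 38
(7, 14, 17, 19) → sum 57
(14, 17, 19, 1) → sum 51
(17, 19, 1, 4) → sum 41
(19, 1, 4, 0) → sum 24
(1, 4, 0, 2) → sum 7  < 12 ✓
(4, 0, 2, 6) → sum 12
(0, 2, 6, 0) → sum 8  < 12 ✓
(2, 6, 0, 19) → sum 27
2 windows satisfy the condition.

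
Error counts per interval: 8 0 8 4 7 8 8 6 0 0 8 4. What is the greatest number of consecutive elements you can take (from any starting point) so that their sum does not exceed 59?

11

→ 8: sum 8, len 1
→ 0: sum 8, len 2
→ 8: sum 16, len 3
→ 4: sum 20, len 4
→ 7: sum 27, len 5
→ 8: sum 35, len 6
→ 8: sum 43, len 7
→ 6: sum 49, len 8
→ 0: sum 49, len 9
→ 0: sum 49, len 10
→ 8: sum 57, len 11
→ 4 (dropped 8): sum 53, len 11
Longest length seen: 11.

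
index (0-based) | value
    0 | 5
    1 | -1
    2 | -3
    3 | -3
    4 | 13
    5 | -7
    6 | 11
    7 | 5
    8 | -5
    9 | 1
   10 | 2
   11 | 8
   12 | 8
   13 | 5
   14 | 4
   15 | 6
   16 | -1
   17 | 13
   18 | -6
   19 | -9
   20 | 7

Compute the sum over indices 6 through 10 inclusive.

14

Elements at indices 6..10: 11, 5, -5, 1, 2
sum(11, 5, -5, 1, 2) = 14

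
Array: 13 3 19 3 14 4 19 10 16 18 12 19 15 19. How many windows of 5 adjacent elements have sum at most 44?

13 3 19 3 14 → sum 52
3 19 3 14 4 → sum 43  ≤ 44 ✓
19 3 14 4 19 → sum 59
3 14 4 19 10 → sum 50
14 4 19 10 16 → sum 63
4 19 10 16 18 → sum 67
19 10 16 18 12 → sum 75
10 16 18 12 19 → sum 75
16 18 12 19 15 → sum 80
18 12 19 15 19 → sum 83
1 window satisfy the condition.

1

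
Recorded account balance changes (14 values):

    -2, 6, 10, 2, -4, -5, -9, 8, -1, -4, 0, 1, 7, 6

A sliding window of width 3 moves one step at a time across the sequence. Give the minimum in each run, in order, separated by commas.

-2, 2, -4, -5, -9, -9, -9, -4, -4, -4, 0, 1

-2 6 10 → min -2
6 10 2 → min 2
10 2 -4 → min -4
2 -4 -5 → min -5
-4 -5 -9 → min -9
-5 -9 8 → min -9
-9 8 -1 → min -9
8 -1 -4 → min -4
-1 -4 0 → min -4
-4 0 1 → min -4
0 1 7 → min 0
1 7 6 → min 1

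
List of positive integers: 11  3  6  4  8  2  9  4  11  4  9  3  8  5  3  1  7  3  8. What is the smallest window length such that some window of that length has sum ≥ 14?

2

add 11: running sum 11 < 14
add 3: shortest ending here [11, 3] sum 14, len 2
add 6: shortest ending here [11, 3, 6] sum 20, len 3
add 4: shortest ending here [11, 3, 6, 4] sum 24, len 4
add 8: shortest ending here [6, 4, 8] sum 18, len 3
add 2: shortest ending here [4, 8, 2] sum 14, len 3
add 9: shortest ending here [8, 2, 9] sum 19, len 3
add 4: shortest ending here [2, 9, 4] sum 15, len 3
add 11: shortest ending here [4, 11] sum 15, len 2
add 4: shortest ending here [11, 4] sum 15, len 2
add 9: shortest ending here [11, 4, 9] sum 24, len 3
add 3: shortest ending here [4, 9, 3] sum 16, len 3
add 8: shortest ending here [9, 3, 8] sum 20, len 3
add 5: shortest ending here [3, 8, 5] sum 16, len 3
add 3: shortest ending here [8, 5, 3] sum 16, len 3
add 1: shortest ending here [8, 5, 3, 1] sum 17, len 4
add 7: shortest ending here [5, 3, 1, 7] sum 16, len 4
add 3: shortest ending here [3, 1, 7, 3] sum 14, len 4
add 8: shortest ending here [7, 3, 8] sum 18, len 3
Shortest qualifying length: 2.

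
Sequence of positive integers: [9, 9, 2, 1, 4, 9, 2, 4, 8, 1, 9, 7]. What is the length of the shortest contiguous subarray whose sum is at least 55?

11

add 9: running sum 9 < 55
add 9: running sum 18 < 55
add 2: running sum 20 < 55
add 1: running sum 21 < 55
add 4: running sum 25 < 55
add 9: running sum 34 < 55
add 2: running sum 36 < 55
add 4: running sum 40 < 55
add 8: running sum 48 < 55
add 1: running sum 49 < 55
end 10: [9, 9, 2, 1, 4, 9, 2, 4, 8, 1, 9] sum 58, len 11
end 11: [9, 2, 1, 4, 9, 2, 4, 8, 1, 9, 7] sum 56, len 11
Shortest qualifying length: 11.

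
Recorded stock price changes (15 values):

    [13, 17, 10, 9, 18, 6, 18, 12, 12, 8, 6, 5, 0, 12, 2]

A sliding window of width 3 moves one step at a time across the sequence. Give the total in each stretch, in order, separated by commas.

(13, 17, 10) → sum 40
(17, 10, 9) → sum 36
(10, 9, 18) → sum 37
(9, 18, 6) → sum 33
(18, 6, 18) → sum 42
(6, 18, 12) → sum 36
(18, 12, 12) → sum 42
(12, 12, 8) → sum 32
(12, 8, 6) → sum 26
(8, 6, 5) → sum 19
(6, 5, 0) → sum 11
(5, 0, 12) → sum 17
(0, 12, 2) → sum 14

40, 36, 37, 33, 42, 36, 42, 32, 26, 19, 11, 17, 14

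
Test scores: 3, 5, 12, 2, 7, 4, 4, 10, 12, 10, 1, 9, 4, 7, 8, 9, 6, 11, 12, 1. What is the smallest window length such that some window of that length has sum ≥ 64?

8

add 3: running sum 3 < 64
add 5: running sum 8 < 64
add 12: running sum 20 < 64
add 2: running sum 22 < 64
add 7: running sum 29 < 64
add 4: running sum 33 < 64
add 4: running sum 37 < 64
add 10: running sum 47 < 64
add 12: running sum 59 < 64
add 10: shortest ending here [5, 12, 2, 7, 4, 4, 10, 12, 10] sum 66, len 9
add 1: shortest ending here [5, 12, 2, 7, 4, 4, 10, 12, 10, 1] sum 67, len 10
add 9: shortest ending here [12, 2, 7, 4, 4, 10, 12, 10, 1, 9] sum 71, len 10
add 4: shortest ending here [12, 2, 7, 4, 4, 10, 12, 10, 1, 9, 4] sum 75, len 11
add 7: shortest ending here [7, 4, 4, 10, 12, 10, 1, 9, 4, 7] sum 68, len 10
add 8: shortest ending here [4, 10, 12, 10, 1, 9, 4, 7, 8] sum 65, len 9
add 9: shortest ending here [10, 12, 10, 1, 9, 4, 7, 8, 9] sum 70, len 9
add 6: shortest ending here [12, 10, 1, 9, 4, 7, 8, 9, 6] sum 66, len 9
add 11: shortest ending here [10, 1, 9, 4, 7, 8, 9, 6, 11] sum 65, len 9
add 12: shortest ending here [9, 4, 7, 8, 9, 6, 11, 12] sum 66, len 8
add 1: shortest ending here [9, 4, 7, 8, 9, 6, 11, 12, 1] sum 67, len 9
Shortest qualifying length: 8.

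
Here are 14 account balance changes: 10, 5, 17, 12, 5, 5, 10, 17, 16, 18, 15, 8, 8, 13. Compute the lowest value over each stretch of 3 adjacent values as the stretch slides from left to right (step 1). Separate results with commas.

5, 5, 5, 5, 5, 5, 10, 16, 15, 8, 8, 8

[10, 5, 17] → min 5
[5, 17, 12] → min 5
[17, 12, 5] → min 5
[12, 5, 5] → min 5
[5, 5, 10] → min 5
[5, 10, 17] → min 5
[10, 17, 16] → min 10
[17, 16, 18] → min 16
[16, 18, 15] → min 15
[18, 15, 8] → min 8
[15, 8, 8] → min 8
[8, 8, 13] → min 8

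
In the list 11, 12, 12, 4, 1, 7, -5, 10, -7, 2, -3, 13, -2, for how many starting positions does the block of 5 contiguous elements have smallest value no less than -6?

4

(11, 12, 12, 4, 1) → min 1  ≥ -6 ✓
(12, 12, 4, 1, 7) → min 1  ≥ -6 ✓
(12, 4, 1, 7, -5) → min -5  ≥ -6 ✓
(4, 1, 7, -5, 10) → min -5  ≥ -6 ✓
(1, 7, -5, 10, -7) → min -7
(7, -5, 10, -7, 2) → min -7
(-5, 10, -7, 2, -3) → min -7
(10, -7, 2, -3, 13) → min -7
(-7, 2, -3, 13, -2) → min -7
4 windows satisfy the condition.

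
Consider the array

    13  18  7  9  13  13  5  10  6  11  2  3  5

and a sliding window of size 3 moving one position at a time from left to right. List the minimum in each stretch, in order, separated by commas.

7, 7, 7, 9, 5, 5, 5, 6, 2, 2, 2

(13, 18, 7) → min 7
(18, 7, 9) → min 7
(7, 9, 13) → min 7
(9, 13, 13) → min 9
(13, 13, 5) → min 5
(13, 5, 10) → min 5
(5, 10, 6) → min 5
(10, 6, 11) → min 6
(6, 11, 2) → min 2
(11, 2, 3) → min 2
(2, 3, 5) → min 2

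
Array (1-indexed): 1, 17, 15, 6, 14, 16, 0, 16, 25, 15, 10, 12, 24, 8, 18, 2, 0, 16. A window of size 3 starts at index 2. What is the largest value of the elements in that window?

Elements at indices 2..4: 17, 15, 6
max(17, 15, 6) = 17

17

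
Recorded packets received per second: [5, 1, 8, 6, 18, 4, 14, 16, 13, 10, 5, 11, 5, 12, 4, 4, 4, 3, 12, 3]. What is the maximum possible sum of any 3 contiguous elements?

Each size-3 window and its sum:
5 1 8 → sum 14
1 8 6 → sum 15
8 6 18 → sum 32
6 18 4 → sum 28
18 4 14 → sum 36
4 14 16 → sum 34
14 16 13 → sum 43
16 13 10 → sum 39
13 10 5 → sum 28
10 5 11 → sum 26
5 11 5 → sum 21
11 5 12 → sum 28
5 12 4 → sum 21
12 4 4 → sum 20
4 4 4 → sum 12
4 4 3 → sum 11
4 3 12 → sum 19
3 12 3 → sum 18
Maximum of these is 43.

43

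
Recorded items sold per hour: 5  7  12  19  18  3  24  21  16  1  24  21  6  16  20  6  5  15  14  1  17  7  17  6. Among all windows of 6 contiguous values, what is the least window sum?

[5, 7, 12, 19, 18, 3] → sum 64
[7, 12, 19, 18, 3, 24] → sum 83
[12, 19, 18, 3, 24, 21] → sum 97
[19, 18, 3, 24, 21, 16] → sum 101
[18, 3, 24, 21, 16, 1] → sum 83
[3, 24, 21, 16, 1, 24] → sum 89
[24, 21, 16, 1, 24, 21] → sum 107
[21, 16, 1, 24, 21, 6] → sum 89
[16, 1, 24, 21, 6, 16] → sum 84
[1, 24, 21, 6, 16, 20] → sum 88
[24, 21, 6, 16, 20, 6] → sum 93
[21, 6, 16, 20, 6, 5] → sum 74
[6, 16, 20, 6, 5, 15] → sum 68
[16, 20, 6, 5, 15, 14] → sum 76
[20, 6, 5, 15, 14, 1] → sum 61
[6, 5, 15, 14, 1, 17] → sum 58
[5, 15, 14, 1, 17, 7] → sum 59
[15, 14, 1, 17, 7, 17] → sum 71
[14, 1, 17, 7, 17, 6] → sum 62
Least of these is 58.

58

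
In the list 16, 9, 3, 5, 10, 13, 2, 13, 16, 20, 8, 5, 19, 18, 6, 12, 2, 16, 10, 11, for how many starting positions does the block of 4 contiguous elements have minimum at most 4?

[16, 9, 3, 5] → min 3  ≤ 4 ✓
[9, 3, 5, 10] → min 3  ≤ 4 ✓
[3, 5, 10, 13] → min 3  ≤ 4 ✓
[5, 10, 13, 2] → min 2  ≤ 4 ✓
[10, 13, 2, 13] → min 2  ≤ 4 ✓
[13, 2, 13, 16] → min 2  ≤ 4 ✓
[2, 13, 16, 20] → min 2  ≤ 4 ✓
[13, 16, 20, 8] → min 8
[16, 20, 8, 5] → min 5
[20, 8, 5, 19] → min 5
[8, 5, 19, 18] → min 5
[5, 19, 18, 6] → min 5
[19, 18, 6, 12] → min 6
[18, 6, 12, 2] → min 2  ≤ 4 ✓
[6, 12, 2, 16] → min 2  ≤ 4 ✓
[12, 2, 16, 10] → min 2  ≤ 4 ✓
[2, 16, 10, 11] → min 2  ≤ 4 ✓
11 windows satisfy the condition.

11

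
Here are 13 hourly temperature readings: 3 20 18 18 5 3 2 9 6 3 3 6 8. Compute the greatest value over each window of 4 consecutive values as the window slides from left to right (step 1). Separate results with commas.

20, 20, 18, 18, 9, 9, 9, 9, 6, 8

3 20 18 18 → max 20
20 18 18 5 → max 20
18 18 5 3 → max 18
18 5 3 2 → max 18
5 3 2 9 → max 9
3 2 9 6 → max 9
2 9 6 3 → max 9
9 6 3 3 → max 9
6 3 3 6 → max 6
3 3 6 8 → max 8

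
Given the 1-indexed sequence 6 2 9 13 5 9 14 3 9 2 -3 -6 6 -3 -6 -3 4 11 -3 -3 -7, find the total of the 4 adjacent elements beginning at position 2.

29

Elements at indices 2..5: 2, 9, 13, 5
sum(2, 9, 13, 5) = 29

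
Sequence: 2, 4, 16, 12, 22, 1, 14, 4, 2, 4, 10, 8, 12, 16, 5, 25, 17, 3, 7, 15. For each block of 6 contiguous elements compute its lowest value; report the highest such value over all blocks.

5

(2, 4, 16, 12, 22, 1) → min 1
(4, 16, 12, 22, 1, 14) → min 1
(16, 12, 22, 1, 14, 4) → min 1
(12, 22, 1, 14, 4, 2) → min 1
(22, 1, 14, 4, 2, 4) → min 1
(1, 14, 4, 2, 4, 10) → min 1
(14, 4, 2, 4, 10, 8) → min 2
(4, 2, 4, 10, 8, 12) → min 2
(2, 4, 10, 8, 12, 16) → min 2
(4, 10, 8, 12, 16, 5) → min 4
(10, 8, 12, 16, 5, 25) → min 5
(8, 12, 16, 5, 25, 17) → min 5
(12, 16, 5, 25, 17, 3) → min 3
(16, 5, 25, 17, 3, 7) → min 3
(5, 25, 17, 3, 7, 15) → min 3
Highest of these is 5.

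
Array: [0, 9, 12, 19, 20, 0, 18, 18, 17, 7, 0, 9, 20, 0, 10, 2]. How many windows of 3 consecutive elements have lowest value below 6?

10

[0, 9, 12] → min 0  < 6 ✓
[9, 12, 19] → min 9
[12, 19, 20] → min 12
[19, 20, 0] → min 0  < 6 ✓
[20, 0, 18] → min 0  < 6 ✓
[0, 18, 18] → min 0  < 6 ✓
[18, 18, 17] → min 17
[18, 17, 7] → min 7
[17, 7, 0] → min 0  < 6 ✓
[7, 0, 9] → min 0  < 6 ✓
[0, 9, 20] → min 0  < 6 ✓
[9, 20, 0] → min 0  < 6 ✓
[20, 0, 10] → min 0  < 6 ✓
[0, 10, 2] → min 0  < 6 ✓
10 windows satisfy the condition.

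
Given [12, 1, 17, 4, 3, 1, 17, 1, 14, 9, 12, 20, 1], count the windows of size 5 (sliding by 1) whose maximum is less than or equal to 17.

7

[12, 1, 17, 4, 3] → max 17  ≤ 17 ✓
[1, 17, 4, 3, 1] → max 17  ≤ 17 ✓
[17, 4, 3, 1, 17] → max 17  ≤ 17 ✓
[4, 3, 1, 17, 1] → max 17  ≤ 17 ✓
[3, 1, 17, 1, 14] → max 17  ≤ 17 ✓
[1, 17, 1, 14, 9] → max 17  ≤ 17 ✓
[17, 1, 14, 9, 12] → max 17  ≤ 17 ✓
[1, 14, 9, 12, 20] → max 20
[14, 9, 12, 20, 1] → max 20
7 windows satisfy the condition.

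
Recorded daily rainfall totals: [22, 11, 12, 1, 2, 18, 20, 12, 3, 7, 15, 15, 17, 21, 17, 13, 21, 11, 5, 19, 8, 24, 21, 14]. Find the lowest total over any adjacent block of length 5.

[22, 11, 12, 1, 2] → sum 48
[11, 12, 1, 2, 18] → sum 44
[12, 1, 2, 18, 20] → sum 53
[1, 2, 18, 20, 12] → sum 53
[2, 18, 20, 12, 3] → sum 55
[18, 20, 12, 3, 7] → sum 60
[20, 12, 3, 7, 15] → sum 57
[12, 3, 7, 15, 15] → sum 52
[3, 7, 15, 15, 17] → sum 57
[7, 15, 15, 17, 21] → sum 75
[15, 15, 17, 21, 17] → sum 85
[15, 17, 21, 17, 13] → sum 83
[17, 21, 17, 13, 21] → sum 89
[21, 17, 13, 21, 11] → sum 83
[17, 13, 21, 11, 5] → sum 67
[13, 21, 11, 5, 19] → sum 69
[21, 11, 5, 19, 8] → sum 64
[11, 5, 19, 8, 24] → sum 67
[5, 19, 8, 24, 21] → sum 77
[19, 8, 24, 21, 14] → sum 86
Lowest of these is 44.

44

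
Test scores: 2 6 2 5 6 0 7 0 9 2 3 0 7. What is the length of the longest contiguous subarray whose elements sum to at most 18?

Extend to the right; shrink from the left whenever the sum exceeds 18:
add 2: [2] sum 2, len 1
add 6: [2, 6] sum 8, len 2
add 2: [2, 6, 2] sum 10, len 3
add 5: [2, 6, 2, 5] sum 15, len 4
add 6: [2, 5, 6] sum 13, len 3
add 0: [2, 5, 6, 0] sum 13, len 4
add 7: [5, 6, 0, 7] sum 18, len 4
add 0: [5, 6, 0, 7, 0] sum 18, len 5
add 9: [0, 7, 0, 9] sum 16, len 4
add 2: [0, 7, 0, 9, 2] sum 18, len 5
add 3: [0, 9, 2, 3] sum 14, len 4
add 0: [0, 9, 2, 3, 0] sum 14, len 5
add 7: [2, 3, 0, 7] sum 12, len 4
Longest length seen: 5.

5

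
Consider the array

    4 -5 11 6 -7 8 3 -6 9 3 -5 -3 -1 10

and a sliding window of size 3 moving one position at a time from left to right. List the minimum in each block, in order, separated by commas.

-5, -5, -7, -7, -7, -6, -6, -6, -5, -5, -5, -3

[4, -5, 11] → min -5
[-5, 11, 6] → min -5
[11, 6, -7] → min -7
[6, -7, 8] → min -7
[-7, 8, 3] → min -7
[8, 3, -6] → min -6
[3, -6, 9] → min -6
[-6, 9, 3] → min -6
[9, 3, -5] → min -5
[3, -5, -3] → min -5
[-5, -3, -1] → min -5
[-3, -1, 10] → min -3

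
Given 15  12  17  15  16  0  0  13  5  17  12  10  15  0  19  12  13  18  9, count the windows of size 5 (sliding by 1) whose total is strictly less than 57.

8

15 12 17 15 16 → sum 75
12 17 15 16 0 → sum 60
17 15 16 0 0 → sum 48  < 57 ✓
15 16 0 0 13 → sum 44  < 57 ✓
16 0 0 13 5 → sum 34  < 57 ✓
0 0 13 5 17 → sum 35  < 57 ✓
0 13 5 17 12 → sum 47  < 57 ✓
13 5 17 12 10 → sum 57
5 17 12 10 15 → sum 59
17 12 10 15 0 → sum 54  < 57 ✓
12 10 15 0 19 → sum 56  < 57 ✓
10 15 0 19 12 → sum 56  < 57 ✓
15 0 19 12 13 → sum 59
0 19 12 13 18 → sum 62
19 12 13 18 9 → sum 71
8 windows satisfy the condition.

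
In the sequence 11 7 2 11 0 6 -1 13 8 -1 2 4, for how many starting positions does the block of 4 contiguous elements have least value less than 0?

6

[11, 7, 2, 11] → min 2
[7, 2, 11, 0] → min 0
[2, 11, 0, 6] → min 0
[11, 0, 6, -1] → min -1  < 0 ✓
[0, 6, -1, 13] → min -1  < 0 ✓
[6, -1, 13, 8] → min -1  < 0 ✓
[-1, 13, 8, -1] → min -1  < 0 ✓
[13, 8, -1, 2] → min -1  < 0 ✓
[8, -1, 2, 4] → min -1  < 0 ✓
6 windows satisfy the condition.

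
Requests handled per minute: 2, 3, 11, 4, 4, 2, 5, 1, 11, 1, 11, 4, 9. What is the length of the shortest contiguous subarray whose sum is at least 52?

add 2: running sum 2 < 52
add 3: running sum 5 < 52
add 11: running sum 16 < 52
add 4: running sum 20 < 52
add 4: running sum 24 < 52
add 2: running sum 26 < 52
add 5: running sum 31 < 52
add 1: running sum 32 < 52
add 11: running sum 43 < 52
add 1: running sum 44 < 52
end 10: [3, 11, 4, 4, 2, 5, 1, 11, 1, 11] sum 53, len 10
end 11: [11, 4, 4, 2, 5, 1, 11, 1, 11, 4] sum 54, len 10
end 12: [4, 4, 2, 5, 1, 11, 1, 11, 4, 9] sum 52, len 10
Shortest qualifying length: 10.

10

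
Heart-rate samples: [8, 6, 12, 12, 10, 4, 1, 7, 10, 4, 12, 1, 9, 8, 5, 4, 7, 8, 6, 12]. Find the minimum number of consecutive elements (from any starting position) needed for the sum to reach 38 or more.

4

Extend right; whenever the sum reaches 38, record the length and shrink from the left:
add 8: running sum 8 < 38
add 6: running sum 14 < 38
add 12: running sum 26 < 38
end 3: [8, 6, 12, 12] sum 38, len 4
end 4: [6, 12, 12, 10] sum 40, len 4
end 5: [12, 12, 10, 4] sum 38, len 4
end 6: [12, 12, 10, 4, 1] sum 39, len 5
end 7: [12, 12, 10, 4, 1, 7] sum 46, len 6
end 8: [12, 10, 4, 1, 7, 10] sum 44, len 6
end 9: [12, 10, 4, 1, 7, 10, 4] sum 48, len 7
end 10: [4, 1, 7, 10, 4, 12] sum 38, len 6
end 11: [4, 1, 7, 10, 4, 12, 1] sum 39, len 7
end 12: [7, 10, 4, 12, 1, 9] sum 43, len 6
end 13: [10, 4, 12, 1, 9, 8] sum 44, len 6
end 14: [4, 12, 1, 9, 8, 5] sum 39, len 6
end 15: [12, 1, 9, 8, 5, 4] sum 39, len 6
end 16: [12, 1, 9, 8, 5, 4, 7] sum 46, len 7
end 17: [9, 8, 5, 4, 7, 8] sum 41, len 6
end 18: [8, 5, 4, 7, 8, 6] sum 38, len 6
end 19: [5, 4, 7, 8, 6, 12] sum 42, len 6
Shortest qualifying length: 4.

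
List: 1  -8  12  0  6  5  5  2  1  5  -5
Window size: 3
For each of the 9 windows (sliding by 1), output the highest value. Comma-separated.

12, 12, 12, 6, 6, 5, 5, 5, 5

(1, -8, 12) → max 12
(-8, 12, 0) → max 12
(12, 0, 6) → max 12
(0, 6, 5) → max 6
(6, 5, 5) → max 6
(5, 5, 2) → max 5
(5, 2, 1) → max 5
(2, 1, 5) → max 5
(1, 5, -5) → max 5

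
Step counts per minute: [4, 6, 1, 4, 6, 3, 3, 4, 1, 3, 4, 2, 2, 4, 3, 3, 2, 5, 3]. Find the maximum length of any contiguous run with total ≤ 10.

add 4: [4] sum 4, len 1
add 6: [4, 6] sum 10, len 2
add 1: [6, 1] sum 7, len 2
add 4: [1, 4] sum 5, len 2
add 6: [4, 6] sum 10, len 2
add 3: [6, 3] sum 9, len 2
add 3: [3, 3] sum 6, len 2
add 4: [3, 3, 4] sum 10, len 3
add 1: [3, 4, 1] sum 8, len 3
add 3: [4, 1, 3] sum 8, len 3
add 4: [1, 3, 4] sum 8, len 3
add 2: [1, 3, 4, 2] sum 10, len 4
add 2: [4, 2, 2] sum 8, len 3
add 4: [2, 2, 4] sum 8, len 3
add 3: [2, 4, 3] sum 9, len 3
add 3: [4, 3, 3] sum 10, len 3
add 2: [3, 3, 2] sum 8, len 3
add 5: [3, 2, 5] sum 10, len 3
add 3: [2, 5, 3] sum 10, len 3
Longest length seen: 4.

4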